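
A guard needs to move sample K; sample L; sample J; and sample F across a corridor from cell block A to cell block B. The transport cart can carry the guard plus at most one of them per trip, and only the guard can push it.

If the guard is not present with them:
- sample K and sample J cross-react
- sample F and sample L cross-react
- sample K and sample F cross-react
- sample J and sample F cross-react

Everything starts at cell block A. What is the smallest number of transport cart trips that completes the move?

Whatever the first load, the items left behind include a forbidden pair without the guard. No opening move is safe, so no plan exists.

impossible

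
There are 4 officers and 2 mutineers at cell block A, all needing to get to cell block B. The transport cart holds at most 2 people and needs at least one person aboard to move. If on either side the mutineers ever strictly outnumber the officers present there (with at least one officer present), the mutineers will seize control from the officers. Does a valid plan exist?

Yes

1. 2 mutineers → cell block B.  (cell block A: 4O 0M; cell block B: 0O 2M)
2. 1 mutineer ← cell block A.  (cell block A: 4O 1M; cell block B: 0O 1M)
3. 2 officers → cell block B.  (cell block A: 2O 1M; cell block B: 2O 1M)
4. 1 mutineer ← cell block A.  (cell block A: 2O 2M; cell block B: 2O 0M)
5. 2 mutineers → cell block B.  (cell block A: 2O 0M; cell block B: 2O 2M)
6. 1 mutineer ← cell block A.  (cell block A: 2O 1M; cell block B: 2O 1M)
7. 1 officer and 1 mutineer → cell block B.  (cell block A: 1O 0M; cell block B: 3O 2M)
8. 1 mutineer ← cell block A.  (cell block A: 1O 1M; cell block B: 3O 1M)
9. 1 officer and 1 mutineer → cell block B.  (cell block A: 0O 0M; cell block B: 4O 2M)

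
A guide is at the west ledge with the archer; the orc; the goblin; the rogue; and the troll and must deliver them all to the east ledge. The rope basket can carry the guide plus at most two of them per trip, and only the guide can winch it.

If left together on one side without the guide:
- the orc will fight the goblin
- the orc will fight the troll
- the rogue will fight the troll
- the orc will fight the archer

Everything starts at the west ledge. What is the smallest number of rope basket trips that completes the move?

5

Counting alone: the guide can take at most 2 across per trip to the east ledge, so moving all 5 needs at least 3 loaded trips out, with a return between consecutive ones — at least 5 crossings.
The plan below uses exactly 5 crossings, so it is optimal:
1. Guide goes to the east ledge with the orc and the rogue.
2. Guide goes back to the west ledge alone.
3. Guide goes to the east ledge with the archer and the goblin.
4. Guide goes back to the west ledge with the orc.
5. Guide goes to the east ledge with the orc and the troll.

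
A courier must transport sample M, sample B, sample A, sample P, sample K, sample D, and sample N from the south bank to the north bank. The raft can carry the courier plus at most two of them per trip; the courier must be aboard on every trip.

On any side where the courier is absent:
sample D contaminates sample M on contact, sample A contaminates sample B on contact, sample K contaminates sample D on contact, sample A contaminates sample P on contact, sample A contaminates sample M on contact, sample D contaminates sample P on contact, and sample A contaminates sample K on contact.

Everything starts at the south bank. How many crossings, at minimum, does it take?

9

Counting alone: the courier can take at most 2 across per trip to the north bank, so moving all 7 needs at least 4 loaded trips out, with a return between consecutive ones — at least 7 crossings.
The safety rule pushes this higher. Following every safe sequence of crossings, the most of the 7 that can be at the north bank as the raft arrives there on crossing 7 is 6 — never all 7.
So no plan with fewer than 9 crossings exists, and this one achieves 9:
1. Courier goes to the north bank with sample A and sample D.  [the south bank: sample B, sample K, sample M, sample N, sample P | the north bank: sample A, sample D]
2. Courier goes back to the south bank alone.  [the south bank: sample B, sample K, sample M, sample N, sample P | the north bank: sample A, sample D]
3. Courier goes to the north bank with sample N.  [the south bank: sample B, sample K, sample M, sample P | the north bank: sample A, sample D, sample N]
4. Courier goes back to the south bank alone.  [the south bank: sample B, sample K, sample M, sample P | the north bank: sample A, sample D, sample N]
5. Courier goes to the north bank with sample B and sample M.  [the south bank: sample K, sample P | the north bank: sample A, sample B, sample D, sample M, sample N]
6. Courier goes back to the south bank with sample A and sample D.  [the south bank: sample A, sample D, sample K, sample P | the north bank: sample B, sample M, sample N]
7. Courier goes to the north bank with sample K and sample P.  [the south bank: sample A, sample D | the north bank: sample B, sample K, sample M, sample N, sample P]
8. Courier goes back to the south bank alone.  [the south bank: sample A, sample D | the north bank: sample B, sample K, sample M, sample N, sample P]
9. Courier goes to the north bank with sample A and sample D.  [the south bank: — | the north bank: sample A, sample B, sample D, sample K, sample M, sample N, sample P]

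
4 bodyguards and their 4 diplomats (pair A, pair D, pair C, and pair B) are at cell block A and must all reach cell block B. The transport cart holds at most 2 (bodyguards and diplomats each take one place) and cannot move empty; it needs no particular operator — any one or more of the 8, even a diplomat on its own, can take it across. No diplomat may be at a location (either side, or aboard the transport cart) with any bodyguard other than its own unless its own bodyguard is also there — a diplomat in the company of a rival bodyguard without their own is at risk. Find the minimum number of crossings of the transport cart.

Following every safe sequence of crossings from the start, the most of the 8 that can be at cell block B as the transport cart arrives there on crossings 1, 3, 5 is 2, 3, 4 respectively; the best ever achieved is 4 of 8.
From crossing 7 on, no configuration arises that was not already reachable earlier: only 44 distinct safe configurations (who is on which side, and where the transport cart is) can ever be reached, none of them has everyone across, and every continuation just revisits them. So no valid plan exists.

impossible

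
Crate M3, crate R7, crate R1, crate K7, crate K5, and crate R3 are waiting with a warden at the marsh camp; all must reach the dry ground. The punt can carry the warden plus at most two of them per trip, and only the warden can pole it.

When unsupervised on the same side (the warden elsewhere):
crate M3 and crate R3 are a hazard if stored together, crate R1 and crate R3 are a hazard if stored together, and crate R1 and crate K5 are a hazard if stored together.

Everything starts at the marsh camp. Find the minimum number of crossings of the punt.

5

Counting alone: the warden can take at most 2 across per trip to the dry ground, so moving all 6 needs at least 3 loaded trips out, with a return between consecutive ones — at least 5 crossings.
The plan below uses exactly 5 crossings, so it is optimal:
1. Warden goes to the dry ground with crate M3 and crate R1.  [the marsh camp: crate K5, crate K7, crate R3, crate R7 | the dry ground: crate M3, crate R1]
2. Warden goes back to the marsh camp alone.  [the marsh camp: crate K5, crate K7, crate R3, crate R7 | the dry ground: crate M3, crate R1]
3. Warden goes to the dry ground with crate K7 and crate R7.  [the marsh camp: crate K5, crate R3 | the dry ground: crate K7, crate M3, crate R1, crate R7]
4. Warden goes back to the marsh camp alone.  [the marsh camp: crate K5, crate R3 | the dry ground: crate K7, crate M3, crate R1, crate R7]
5. Warden goes to the dry ground with crate K5 and crate R3.  [the marsh camp: — | the dry ground: crate K5, crate K7, crate M3, crate R1, crate R3, crate R7]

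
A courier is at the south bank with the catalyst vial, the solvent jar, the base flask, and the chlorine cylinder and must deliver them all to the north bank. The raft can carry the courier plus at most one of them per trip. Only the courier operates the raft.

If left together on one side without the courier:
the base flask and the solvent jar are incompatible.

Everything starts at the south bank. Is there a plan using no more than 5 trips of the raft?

Counting alone: the courier can take at most 1 across per trip to the north bank, so moving all 4 needs at least 4 loaded trips out, with a return between consecutive ones — at least 7 crossings.
Since 5 < 7, 5 crossings cannot be enough. (The shortest complete plan in fact takes 7:)
1. Courier goes to the north bank with the solvent jar.
2. Courier goes back to the south bank alone.
3. Courier goes to the north bank with the catalyst vial.
4. Courier goes back to the south bank alone.
5. Courier goes to the north bank with the chlorine cylinder.
6. Courier goes back to the south bank alone.
7. Courier goes to the north bank with the base flask.

No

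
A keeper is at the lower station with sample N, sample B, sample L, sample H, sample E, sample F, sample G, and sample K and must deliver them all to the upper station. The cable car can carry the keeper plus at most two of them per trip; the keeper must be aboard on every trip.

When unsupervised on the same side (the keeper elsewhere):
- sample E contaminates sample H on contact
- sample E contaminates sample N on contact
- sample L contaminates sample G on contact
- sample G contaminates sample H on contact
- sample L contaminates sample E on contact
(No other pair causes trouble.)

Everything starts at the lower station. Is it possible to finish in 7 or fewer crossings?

Counting alone: the keeper can take at most 2 across per trip to the upper station, so moving all 8 needs at least 4 loaded trips out, with a return between consecutive ones — at least 7 crossings.
The safety rule pushes this higher. Following every safe sequence of crossings, the most of the 8 that can be at the upper station as the cable car arrives there on crossing 7 is 7 — never all 8.
So the move cannot be finished within 7 crossings. (The shortest complete plan takes 9:)
1. Keeper goes to the upper station with sample E and sample G.
2. Keeper goes back to the lower station alone.
3. Keeper goes to the upper station with sample B and sample N.
4. Keeper goes back to the lower station with sample E.
5. Keeper goes to the upper station with sample H and sample L.
6. Keeper goes back to the lower station with sample G.
7. Keeper goes to the upper station with sample F and sample K.
8. Keeper goes back to the lower station alone.
9. Keeper goes to the upper station with sample E and sample G.

No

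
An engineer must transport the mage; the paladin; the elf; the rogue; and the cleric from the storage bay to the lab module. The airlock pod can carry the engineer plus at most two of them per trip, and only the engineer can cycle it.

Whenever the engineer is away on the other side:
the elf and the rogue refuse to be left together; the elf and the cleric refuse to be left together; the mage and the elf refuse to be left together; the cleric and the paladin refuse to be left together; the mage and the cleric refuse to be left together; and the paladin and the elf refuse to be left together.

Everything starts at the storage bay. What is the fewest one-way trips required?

7

Counting alone: the engineer can take at most 2 across per trip to the lab module, so moving all 5 needs at least 3 loaded trips out, with a return between consecutive ones — at least 5 crossings.
The safety rule pushes this higher. Following every safe sequence of crossings, the most of the 5 that can be at the lab module as the airlock pod arrives there on crossing 5 is 4 — never all 5.
So no plan with fewer than 7 crossings exists, and this one achieves 7:
1. Engineer goes to the lab module with the cleric and the elf.  [the storage bay: the mage, the paladin, the rogue | the lab module: the cleric, the elf]
2. Engineer goes back to the storage bay with the elf.  [the storage bay: the elf, the mage, the paladin, the rogue | the lab module: the cleric]
3. Engineer goes to the lab module with the elf and the rogue.  [the storage bay: the mage, the paladin | the lab module: the cleric, the elf, the rogue]
4. Engineer goes back to the storage bay with the elf.  [the storage bay: the elf, the mage, the paladin | the lab module: the cleric, the rogue]
5. Engineer goes to the lab module with the mage and the paladin.  [the storage bay: the elf | the lab module: the cleric, the mage, the paladin, the rogue]
6. Engineer goes back to the storage bay with the cleric.  [the storage bay: the cleric, the elf | the lab module: the mage, the paladin, the rogue]
7. Engineer goes to the lab module with the cleric and the elf.  [the storage bay: — | the lab module: the cleric, the elf, the mage, the paladin, the rogue]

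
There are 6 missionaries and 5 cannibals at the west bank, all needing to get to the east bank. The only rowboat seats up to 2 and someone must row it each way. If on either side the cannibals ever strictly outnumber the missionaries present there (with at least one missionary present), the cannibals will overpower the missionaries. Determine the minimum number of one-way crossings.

19

Counting alone: each trip to the east bank takes at most 2 across and each return brings at least 1 back, so after t trips out (and t−1 returns) at most 2t − (t−1) of the 11 are across; that first reaches 11 at t = 10, so at least 19 crossings are needed.
The plan below uses exactly 19 crossings, so it is optimal:
1. 2 cannibals → the east bank.  (the west bank: 6M 3C; the east bank: 0M 2C)
2. 1 cannibal ← the west bank.  (the west bank: 6M 4C; the east bank: 0M 1C)
3. 2 cannibals → the east bank.  (the west bank: 6M 2C; the east bank: 0M 3C)
4. 1 cannibal ← the west bank.  (the west bank: 6M 3C; the east bank: 0M 2C)
5. 2 missionaries → the east bank.  (the west bank: 4M 3C; the east bank: 2M 2C)
6. 1 cannibal ← the west bank.  (the west bank: 4M 4C; the east bank: 2M 1C)
7. 1 missionary and 1 cannibal → the east bank.  (the west bank: 3M 3C; the east bank: 3M 2C)
8. 1 missionary ← the west bank.  (the west bank: 4M 3C; the east bank: 2M 2C)
9. 1 missionary and 1 cannibal → the east bank.  (the west bank: 3M 2C; the east bank: 3M 3C)
10. 1 cannibal ← the west bank.  (the west bank: 3M 3C; the east bank: 3M 2C)
11. 1 missionary and 1 cannibal → the east bank.  (the west bank: 2M 2C; the east bank: 4M 3C)
12. 1 missionary ← the west bank.  (the west bank: 3M 2C; the east bank: 3M 3C)
13. 1 missionary and 1 cannibal → the east bank.  (the west bank: 2M 1C; the east bank: 4M 4C)
14. 1 cannibal ← the west bank.  (the west bank: 2M 2C; the east bank: 4M 3C)
15. 1 missionary and 1 cannibal → the east bank.  (the west bank: 1M 1C; the east bank: 5M 4C)
16. 1 missionary ← the west bank.  (the west bank: 2M 1C; the east bank: 4M 4C)
17. 1 missionary and 1 cannibal → the east bank.  (the west bank: 1M 0C; the east bank: 5M 5C)
18. 1 cannibal ← the west bank.  (the west bank: 1M 1C; the east bank: 5M 4C)
19. 1 missionary and 1 cannibal → the east bank.  (the west bank: 0M 0C; the east bank: 6M 5C)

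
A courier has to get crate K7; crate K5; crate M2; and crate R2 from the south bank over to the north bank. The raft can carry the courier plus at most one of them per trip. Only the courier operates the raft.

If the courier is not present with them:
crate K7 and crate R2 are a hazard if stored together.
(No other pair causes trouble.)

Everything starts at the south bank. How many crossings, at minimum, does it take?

Counting alone: the courier can take at most 1 across per trip to the north bank, so moving all 4 needs at least 4 loaded trips out, with a return between consecutive ones — at least 7 crossings.
The plan below uses exactly 7 crossings, so it is optimal:
1. Courier goes to the north bank with crate K7.
2. Courier goes back to the south bank alone.
3. Courier goes to the north bank with crate K5.
4. Courier goes back to the south bank alone.
5. Courier goes to the north bank with crate M2.
6. Courier goes back to the south bank alone.
7. Courier goes to the north bank with crate R2.

7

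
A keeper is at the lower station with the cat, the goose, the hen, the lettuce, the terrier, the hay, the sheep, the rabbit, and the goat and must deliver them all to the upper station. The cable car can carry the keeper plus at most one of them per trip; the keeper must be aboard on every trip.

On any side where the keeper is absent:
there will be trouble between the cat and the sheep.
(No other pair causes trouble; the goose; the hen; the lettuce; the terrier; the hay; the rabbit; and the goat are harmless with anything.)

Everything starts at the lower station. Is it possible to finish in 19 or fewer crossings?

Yes

Yes — this plan uses 17 crossings (≤ 19):
1. Keeper goes to the upper station with the cat.  [the lower station: the goat, the goose, the hay, the hen, the lettuce, the rabbit, the sheep, the terrier | the upper station: the cat]
2. Keeper goes back to the lower station alone.  [the lower station: the goat, the goose, the hay, the hen, the lettuce, the rabbit, the sheep, the terrier | the upper station: the cat]
3. Keeper goes to the upper station with the goose.  [the lower station: the goat, the hay, the hen, the lettuce, the rabbit, the sheep, the terrier | the upper station: the cat, the goose]
4. Keeper goes back to the lower station alone.  [the lower station: the goat, the hay, the hen, the lettuce, the rabbit, the sheep, the terrier | the upper station: the cat, the goose]
5. Keeper goes to the upper station with the hen.  [the lower station: the goat, the hay, the lettuce, the rabbit, the sheep, the terrier | the upper station: the cat, the goose, the hen]
6. Keeper goes back to the lower station alone.  [the lower station: the goat, the hay, the lettuce, the rabbit, the sheep, the terrier | the upper station: the cat, the goose, the hen]
7. Keeper goes to the upper station with the lettuce.  [the lower station: the goat, the hay, the rabbit, the sheep, the terrier | the upper station: the cat, the goose, the hen, the lettuce]
8. Keeper goes back to the lower station alone.  [the lower station: the goat, the hay, the rabbit, the sheep, the terrier | the upper station: the cat, the goose, the hen, the lettuce]
9. Keeper goes to the upper station with the terrier.  [the lower station: the goat, the hay, the rabbit, the sheep | the upper station: the cat, the goose, the hen, the lettuce, the terrier]
10. Keeper goes back to the lower station alone.  [the lower station: the goat, the hay, the rabbit, the sheep | the upper station: the cat, the goose, the hen, the lettuce, the terrier]
11. Keeper goes to the upper station with the hay.  [the lower station: the goat, the rabbit, the sheep | the upper station: the cat, the goose, the hay, the hen, the lettuce, the terrier]
12. Keeper goes back to the lower station alone.  [the lower station: the goat, the rabbit, the sheep | the upper station: the cat, the goose, the hay, the hen, the lettuce, the terrier]
13. Keeper goes to the upper station with the rabbit.  [the lower station: the goat, the sheep | the upper station: the cat, the goose, the hay, the hen, the lettuce, the rabbit, the terrier]
14. Keeper goes back to the lower station alone.  [the lower station: the goat, the sheep | the upper station: the cat, the goose, the hay, the hen, the lettuce, the rabbit, the terrier]
15. Keeper goes to the upper station with the goat.  [the lower station: the sheep | the upper station: the cat, the goat, the goose, the hay, the hen, the lettuce, the rabbit, the terrier]
16. Keeper goes back to the lower station alone.  [the lower station: the sheep | the upper station: the cat, the goat, the goose, the hay, the hen, the lettuce, the rabbit, the terrier]
17. Keeper goes to the upper station with the sheep.  [the lower station: — | the upper station: the cat, the goat, the goose, the hay, the hen, the lettuce, the rabbit, the sheep, the terrier]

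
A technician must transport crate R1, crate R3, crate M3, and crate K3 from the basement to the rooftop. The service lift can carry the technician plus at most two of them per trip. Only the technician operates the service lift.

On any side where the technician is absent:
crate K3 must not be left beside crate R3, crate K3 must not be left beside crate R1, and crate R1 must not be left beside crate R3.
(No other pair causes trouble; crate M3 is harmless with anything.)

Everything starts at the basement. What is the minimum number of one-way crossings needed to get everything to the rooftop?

Counting alone: the technician can take at most 2 across per trip to the rooftop, so moving all 4 needs at least 2 loaded trips out, with a return between consecutive ones — at least 3 crossings.
The safety rule pushes this higher. Following every safe sequence of crossings, the most of the 4 that can be at the rooftop as the service lift arrives there on crossing 3 is 3 — never all 4.
So no plan with fewer than 5 crossings exists, and this one achieves 5:
1. Technician goes to the rooftop with crate R1 and crate R3.  [the basement: crate K3, crate M3 | the rooftop: crate R1, crate R3]
2. Technician goes back to the basement with crate R1.  [the basement: crate K3, crate M3, crate R1 | the rooftop: crate R3]
3. Technician goes to the rooftop with crate M3 and crate R1.  [the basement: crate K3 | the rooftop: crate M3, crate R1, crate R3]
4. Technician goes back to the basement with crate R1.  [the basement: crate K3, crate R1 | the rooftop: crate M3, crate R3]
5. Technician goes to the rooftop with crate K3 and crate R1.  [the basement: — | the rooftop: crate K3, crate M3, crate R1, crate R3]

5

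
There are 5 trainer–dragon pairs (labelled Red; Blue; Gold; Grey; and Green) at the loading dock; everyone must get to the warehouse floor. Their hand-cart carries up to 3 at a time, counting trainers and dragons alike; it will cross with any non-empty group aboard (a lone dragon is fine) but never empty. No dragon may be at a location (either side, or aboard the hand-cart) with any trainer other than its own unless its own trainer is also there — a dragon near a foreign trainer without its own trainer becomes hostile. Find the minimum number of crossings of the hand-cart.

Counting alone: each trip to the warehouse floor takes at most 3 across and each return brings at least 1 back, so after t trips out (and t−1 returns) at most 3t − (t−1) of the 10 are across; that first reaches 10 at t = 5, so at least 9 crossings are needed.
The safety rule pushes this higher. Following every safe sequence of crossings, the most of the 10 that can be at the warehouse floor as the hand-cart arrives there on crossing 9 is 9 — never all 10.
So no plan with fewer than 11 crossings exists, and this one achieves 11:
1. dragon Red and trainer Red cross → the warehouse floor.
2. trainer Red crosses ← the loading dock.
3. dragon Blue, dragon Gold, and dragon Grey cross → the warehouse floor.
4. dragon Red crosses ← the loading dock.
5. trainer Blue, trainer Gold, and trainer Grey cross → the warehouse floor.
6. dragon Blue and trainer Blue cross ← the loading dock.
7. trainer Blue, trainer Green, and trainer Red cross → the warehouse floor.
8. dragon Gold crosses ← the loading dock.
9. dragon Blue and dragon Red cross → the warehouse floor.
10. dragon Red crosses ← the loading dock.
11. dragon Gold, dragon Green, and dragon Red cross → the warehouse floor.

11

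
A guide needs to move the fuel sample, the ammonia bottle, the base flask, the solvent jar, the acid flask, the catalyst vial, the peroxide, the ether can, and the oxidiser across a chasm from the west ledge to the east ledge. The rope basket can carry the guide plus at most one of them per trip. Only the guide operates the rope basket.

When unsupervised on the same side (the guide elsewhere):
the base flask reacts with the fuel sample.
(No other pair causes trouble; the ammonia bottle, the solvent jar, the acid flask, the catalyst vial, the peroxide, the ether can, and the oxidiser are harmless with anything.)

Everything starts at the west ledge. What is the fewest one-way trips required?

17

Counting alone: the guide can take at most 1 across per trip to the east ledge, so moving all 9 needs at least 9 loaded trips out, with a return between consecutive ones — at least 17 crossings.
The plan below uses exactly 17 crossings, so it is optimal:
1. Guide goes to the east ledge with the fuel sample.  [the west ledge: the acid flask, the ammonia bottle, the base flask, the catalyst vial, the ether can, the oxidiser, the peroxide, the solvent jar | the east ledge: the fuel sample]
2. Guide goes back to the west ledge alone.  [the west ledge: the acid flask, the ammonia bottle, the base flask, the catalyst vial, the ether can, the oxidiser, the peroxide, the solvent jar | the east ledge: the fuel sample]
3. Guide goes to the east ledge with the ammonia bottle.  [the west ledge: the acid flask, the base flask, the catalyst vial, the ether can, the oxidiser, the peroxide, the solvent jar | the east ledge: the ammonia bottle, the fuel sample]
4. Guide goes back to the west ledge alone.  [the west ledge: the acid flask, the base flask, the catalyst vial, the ether can, the oxidiser, the peroxide, the solvent jar | the east ledge: the ammonia bottle, the fuel sample]
5. Guide goes to the east ledge with the solvent jar.  [the west ledge: the acid flask, the base flask, the catalyst vial, the ether can, the oxidiser, the peroxide | the east ledge: the ammonia bottle, the fuel sample, the solvent jar]
6. Guide goes back to the west ledge alone.  [the west ledge: the acid flask, the base flask, the catalyst vial, the ether can, the oxidiser, the peroxide | the east ledge: the ammonia bottle, the fuel sample, the solvent jar]
7. Guide goes to the east ledge with the acid flask.  [the west ledge: the base flask, the catalyst vial, the ether can, the oxidiser, the peroxide | the east ledge: the acid flask, the ammonia bottle, the fuel sample, the solvent jar]
8. Guide goes back to the west ledge alone.  [the west ledge: the base flask, the catalyst vial, the ether can, the oxidiser, the peroxide | the east ledge: the acid flask, the ammonia bottle, the fuel sample, the solvent jar]
9. Guide goes to the east ledge with the catalyst vial.  [the west ledge: the base flask, the ether can, the oxidiser, the peroxide | the east ledge: the acid flask, the ammonia bottle, the catalyst vial, the fuel sample, the solvent jar]
10. Guide goes back to the west ledge alone.  [the west ledge: the base flask, the ether can, the oxidiser, the peroxide | the east ledge: the acid flask, the ammonia bottle, the catalyst vial, the fuel sample, the solvent jar]
11. Guide goes to the east ledge with the peroxide.  [the west ledge: the base flask, the ether can, the oxidiser | the east ledge: the acid flask, the ammonia bottle, the catalyst vial, the fuel sample, the peroxide, the solvent jar]
12. Guide goes back to the west ledge alone.  [the west ledge: the base flask, the ether can, the oxidiser | the east ledge: the acid flask, the ammonia bottle, the catalyst vial, the fuel sample, the peroxide, the solvent jar]
13. Guide goes to the east ledge with the ether can.  [the west ledge: the base flask, the oxidiser | the east ledge: the acid flask, the ammonia bottle, the catalyst vial, the ether can, the fuel sample, the peroxide, the solvent jar]
14. Guide goes back to the west ledge alone.  [the west ledge: the base flask, the oxidiser | the east ledge: the acid flask, the ammonia bottle, the catalyst vial, the ether can, the fuel sample, the peroxide, the solvent jar]
15. Guide goes to the east ledge with the oxidiser.  [the west ledge: the base flask | the east ledge: the acid flask, the ammonia bottle, the catalyst vial, the ether can, the fuel sample, the oxidiser, the peroxide, the solvent jar]
16. Guide goes back to the west ledge alone.  [the west ledge: the base flask | the east ledge: the acid flask, the ammonia bottle, the catalyst vial, the ether can, the fuel sample, the oxidiser, the peroxide, the solvent jar]
17. Guide goes to the east ledge with the base flask.  [the west ledge: — | the east ledge: the acid flask, the ammonia bottle, the base flask, the catalyst vial, the ether can, the fuel sample, the oxidiser, the peroxide, the solvent jar]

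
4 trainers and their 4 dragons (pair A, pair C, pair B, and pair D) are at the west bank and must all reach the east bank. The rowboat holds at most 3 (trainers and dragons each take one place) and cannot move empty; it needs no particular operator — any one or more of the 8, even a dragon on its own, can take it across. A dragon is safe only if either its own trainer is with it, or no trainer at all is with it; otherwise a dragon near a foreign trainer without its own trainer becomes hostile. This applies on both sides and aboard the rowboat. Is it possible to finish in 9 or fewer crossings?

Yes — this plan uses 9 crossings (≤ 9):
1. dragon A and trainer A cross → the east bank.
2. trainer A crosses ← the west bank.
3. dragon C, trainer A, and trainer C cross → the east bank.
4. dragon A and trainer A cross ← the west bank.
5. trainer A, trainer B, and trainer D cross → the east bank.
6. dragon C crosses ← the west bank.
7. dragon A and dragon C cross → the east bank.
8. dragon A crosses ← the west bank.
9. dragon A, dragon B, and dragon D cross → the east bank.

Yes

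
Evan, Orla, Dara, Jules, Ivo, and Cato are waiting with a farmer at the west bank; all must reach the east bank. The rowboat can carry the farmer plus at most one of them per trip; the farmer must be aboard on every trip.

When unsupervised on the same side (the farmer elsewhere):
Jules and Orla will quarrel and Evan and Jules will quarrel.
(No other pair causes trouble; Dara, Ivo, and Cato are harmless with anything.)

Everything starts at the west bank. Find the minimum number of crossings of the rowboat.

Counting alone: the farmer can take at most 1 across per trip to the east bank, so moving all 6 needs at least 6 loaded trips out, with a return between consecutive ones — at least 11 crossings.
The safety rule pushes this higher. Following every safe sequence of crossings, the most of the 6 that can be at the east bank as the rowboat arrives there on crossing 11 is 5 — never all 6.
So no plan with fewer than 13 crossings exists, and this one achieves 13:
1. Farmer goes to the east bank with Jules.
2. Farmer goes back to the west bank alone.
3. Farmer goes to the east bank with Evan.
4. Farmer goes back to the west bank with Jules.
5. Farmer goes to the east bank with Orla.
6. Farmer goes back to the west bank alone.
7. Farmer goes to the east bank with Dara.
8. Farmer goes back to the west bank alone.
9. Farmer goes to the east bank with Ivo.
10. Farmer goes back to the west bank alone.
11. Farmer goes to the east bank with Cato.
12. Farmer goes back to the west bank alone.
13. Farmer goes to the east bank with Jules.

13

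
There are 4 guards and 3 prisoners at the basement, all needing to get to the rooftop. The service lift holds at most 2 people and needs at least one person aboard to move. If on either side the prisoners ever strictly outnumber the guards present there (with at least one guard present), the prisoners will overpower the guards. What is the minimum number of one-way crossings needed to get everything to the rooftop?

11

Counting alone: each trip to the rooftop takes at most 2 across and each return brings at least 1 back, so after t trips out (and t−1 returns) at most 2t − (t−1) of the 7 are across; that first reaches 7 at t = 6, so at least 11 crossings are needed.
The plan below uses exactly 11 crossings, so it is optimal:
1. 2 prisoners → the rooftop.  (the basement: 4G 1P; the rooftop: 0G 2P)
2. 1 prisoner ← the basement.  (the basement: 4G 2P; the rooftop: 0G 1P)
3. 2 prisoners → the rooftop.  (the basement: 4G 0P; the rooftop: 0G 3P)
4. 1 prisoner ← the basement.  (the basement: 4G 1P; the rooftop: 0G 2P)
5. 2 guards → the rooftop.  (the basement: 2G 1P; the rooftop: 2G 2P)
6. 1 prisoner ← the basement.  (the basement: 2G 2P; the rooftop: 2G 1P)
7. 1 guard and 1 prisoner → the rooftop.  (the basement: 1G 1P; the rooftop: 3G 2P)
8. 1 guard ← the basement.  (the basement: 2G 1P; the rooftop: 2G 2P)
9. 1 guard and 1 prisoner → the rooftop.  (the basement: 1G 0P; the rooftop: 3G 3P)
10. 1 prisoner ← the basement.  (the basement: 1G 1P; the rooftop: 3G 2P)
11. 1 guard and 1 prisoner → the rooftop.  (the basement: 0G 0P; the rooftop: 4G 3P)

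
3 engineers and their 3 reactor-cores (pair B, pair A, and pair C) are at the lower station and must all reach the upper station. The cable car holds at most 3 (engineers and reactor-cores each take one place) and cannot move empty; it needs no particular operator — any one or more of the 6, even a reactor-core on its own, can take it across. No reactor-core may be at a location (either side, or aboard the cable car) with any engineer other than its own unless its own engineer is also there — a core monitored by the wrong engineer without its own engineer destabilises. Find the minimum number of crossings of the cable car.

5

Counting alone: each trip to the upper station takes at most 3 across and each return brings at least 1 back, so after t trips out (and t−1 returns) at most 3t − (t−1) of the 6 are across; that first reaches 6 at t = 3, so at least 5 crossings are needed.
The plan below uses exactly 5 crossings, so it is optimal:
1. engineer B and reactor-core B cross → the upper station.
2. engineer B crosses ← the lower station.
3. engineer A, engineer B, and engineer C cross → the upper station.
4. reactor-core B crosses ← the lower station.
5. reactor-core A, reactor-core B, and reactor-core C cross → the upper station.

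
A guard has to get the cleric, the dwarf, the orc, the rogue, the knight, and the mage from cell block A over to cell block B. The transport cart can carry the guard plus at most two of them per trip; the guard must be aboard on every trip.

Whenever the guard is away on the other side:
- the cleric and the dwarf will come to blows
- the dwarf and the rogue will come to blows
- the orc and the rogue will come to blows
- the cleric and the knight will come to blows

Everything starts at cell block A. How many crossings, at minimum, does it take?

Counting alone: the guard can take at most 2 across per trip to cell block B, so moving all 6 needs at least 3 loaded trips out, with a return between consecutive ones — at least 5 crossings.
The safety rule pushes this higher. Following every safe sequence of crossings, the most of the 6 that can be at cell block B as the transport cart arrives there on crossing 5 is 5 — never all 6.
So no plan with fewer than 7 crossings exists, and this one achieves 7:
1. Guard goes to cell block B with the cleric and the rogue.
2. Guard goes back to cell block A alone.
3. Guard goes to cell block B with the dwarf and the orc.
4. Guard goes back to cell block A with the cleric and the rogue.
5. Guard goes to cell block B with the knight and the mage.
6. Guard goes back to cell block A alone.
7. Guard goes to cell block B with the cleric and the rogue.

7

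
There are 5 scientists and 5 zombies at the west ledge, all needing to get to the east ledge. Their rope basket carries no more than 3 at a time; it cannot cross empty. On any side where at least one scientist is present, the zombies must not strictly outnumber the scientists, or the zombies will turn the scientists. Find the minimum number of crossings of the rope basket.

11

Counting alone: each trip to the east ledge takes at most 3 across and each return brings at least 1 back, so after t trips out (and t−1 returns) at most 3t − (t−1) of the 10 are across; that first reaches 10 at t = 5, so at least 9 crossings are needed.
The safety rule pushes this higher. Following every safe sequence of crossings, the most of the 10 that can be at the east ledge as the rope basket arrives there on crossing 9 is 9 — never all 10.
So no plan with fewer than 11 crossings exists, and this one achieves 11:
1. 2 zombies → the east ledge.  (the west ledge: 5S 3Z; the east ledge: 0S 2Z)
2. 1 zombie ← the west ledge.  (the west ledge: 5S 4Z; the east ledge: 0S 1Z)
3. 3 zombies → the east ledge.  (the west ledge: 5S 1Z; the east ledge: 0S 4Z)
4. 1 zombie ← the west ledge.  (the west ledge: 5S 2Z; the east ledge: 0S 3Z)
5. 3 scientists → the east ledge.  (the west ledge: 2S 2Z; the east ledge: 3S 3Z)
6. 1 scientist and 1 zombie ← the west ledge.  (the west ledge: 3S 3Z; the east ledge: 2S 2Z)
7. 3 scientists → the east ledge.  (the west ledge: 0S 3Z; the east ledge: 5S 2Z)
8. 1 zombie ← the west ledge.  (the west ledge: 0S 4Z; the east ledge: 5S 1Z)
9. 2 zombies → the east ledge.  (the west ledge: 0S 2Z; the east ledge: 5S 3Z)
10. 1 zombie ← the west ledge.  (the west ledge: 0S 3Z; the east ledge: 5S 2Z)
11. 3 zombies → the east ledge.  (the west ledge: 0S 0Z; the east ledge: 5S 5Z)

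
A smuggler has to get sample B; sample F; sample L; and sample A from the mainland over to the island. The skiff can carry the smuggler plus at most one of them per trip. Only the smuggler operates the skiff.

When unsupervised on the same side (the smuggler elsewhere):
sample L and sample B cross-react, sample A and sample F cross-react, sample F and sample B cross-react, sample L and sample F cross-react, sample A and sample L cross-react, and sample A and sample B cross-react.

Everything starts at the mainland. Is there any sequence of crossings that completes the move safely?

Whatever the first load, the items left behind include a forbidden pair without the smuggler. No opening move is safe, so no plan exists.

No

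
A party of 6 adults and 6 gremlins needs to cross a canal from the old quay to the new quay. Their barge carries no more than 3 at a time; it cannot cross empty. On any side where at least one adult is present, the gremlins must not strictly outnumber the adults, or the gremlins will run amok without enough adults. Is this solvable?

No

Following every safe sequence of crossings from the start, the most of the 12 that can be at the new quay as the barge arrives there on crossings 1, 3, 5 is 3, 5, 6 respectively; the best ever achieved is 6 of 12.
From crossing 7 on, no configuration arises that was not already reachable earlier: only 17 distinct safe configurations (who is on which side, and where the barge is) can ever be reached, none of them has everyone across, and every continuation just revisits them. They are: 0 adults + 0 gremlins across (barge back at the start); 0 adults + 1 gremlin across (barge there); 0 adults + 1 gremlin across (barge back at the start); 0 adults + 2 gremlins across (barge there); 0 adults + 2 gremlins across (barge back at the start); 0 adults + 3 gremlins across (barge there); 0 adults + 3 gremlins across (barge back at the start); 0 adults + 4 gremlins across (barge there); 0 adults + 4 gremlins across (barge back at the start); 0 adults + 5 gremlins across (barge there); 0 adults + 5 gremlins across (barge back at the start); 0 adults + 6 gremlins across (barge there); 1 adult + 1 gremlin across (barge there); 1 adult + 1 gremlin across (barge back at the start); 2 adults + 2 gremlins across (barge there); 2 adults + 2 gremlins across (barge back at the start); 3 adults + 3 gremlins across (barge there). So no valid plan exists.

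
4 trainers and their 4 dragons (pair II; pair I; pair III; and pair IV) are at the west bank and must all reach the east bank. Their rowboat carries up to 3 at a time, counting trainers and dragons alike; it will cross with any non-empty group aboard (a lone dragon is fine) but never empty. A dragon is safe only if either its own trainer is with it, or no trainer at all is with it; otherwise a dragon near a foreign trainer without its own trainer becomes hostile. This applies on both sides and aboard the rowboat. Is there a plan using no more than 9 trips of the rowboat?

Yes

Yes — this plan uses 9 crossings (≤ 9):
1. dragon II and trainer II cross → the east bank.
2. trainer II crosses ← the west bank.
3. dragon I, trainer I, and trainer II cross → the east bank.
4. dragon II and trainer II cross ← the west bank.
5. trainer II, trainer III, and trainer IV cross → the east bank.
6. dragon I crosses ← the west bank.
7. dragon I and dragon II cross → the east bank.
8. dragon II crosses ← the west bank.
9. dragon II, dragon III, and dragon IV cross → the east bank.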